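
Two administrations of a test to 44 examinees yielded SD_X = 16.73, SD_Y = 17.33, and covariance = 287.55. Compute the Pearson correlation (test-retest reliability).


r = cov(X,Y) / (SD_X * SD_Y)
r = 287.55 / (16.73 * 17.33)
r = 287.55 / 289.9309
r = 0.9918

0.9918


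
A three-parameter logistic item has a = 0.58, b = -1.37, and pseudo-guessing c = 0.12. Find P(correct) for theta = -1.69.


logit = 0.58*(-1.69 - -1.37) = -0.1856
P* = 1/(1 + exp(--0.1856)) = 0.4537
P = 0.12 + (1 - 0.12) * 0.4537
P = 0.5193

0.5193


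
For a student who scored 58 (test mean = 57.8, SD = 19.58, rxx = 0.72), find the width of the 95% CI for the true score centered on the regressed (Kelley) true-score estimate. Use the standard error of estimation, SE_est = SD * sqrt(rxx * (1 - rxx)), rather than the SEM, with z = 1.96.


True score estimate = 0.72*58 + 0.28*57.8 = 57.944
SE_est = SD * sqrt(rxx * (1 - rxx)) = 19.58 * sqrt(0.72 * 0.28) = 19.58 * sqrt(0.2016) = 8.791398
CI = T_est +/- z * SE_est, so width = 2 * z * SE_est = 2 * 1.96 * 8.791398
Width = 34.4623

34.4623


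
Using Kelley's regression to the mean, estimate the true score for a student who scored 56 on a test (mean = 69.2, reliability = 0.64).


T_est = rxx * X + (1 - rxx) * mean
T_est = 0.64 * 56 + 0.36 * 69.2
T_est = 35.84 + 24.912
T_est = 60.752

60.752


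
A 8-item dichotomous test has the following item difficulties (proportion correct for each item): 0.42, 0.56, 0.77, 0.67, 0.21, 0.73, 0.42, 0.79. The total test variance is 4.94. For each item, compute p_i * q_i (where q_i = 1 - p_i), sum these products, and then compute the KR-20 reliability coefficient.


For each item, compute p_i * q_i:
  Item 1: 0.42 * 0.58 = 0.2436
  Item 2: 0.56 * 0.44 = 0.2464
  Item 3: 0.77 * 0.23 = 0.1771
  Item 4: 0.67 * 0.33 = 0.2211
  Item 5: 0.21 * 0.79 = 0.1659
  Item 6: 0.73 * 0.27 = 0.1971
  Item 7: 0.42 * 0.58 = 0.2436
  Item 8: 0.79 * 0.21 = 0.1659
Sum(p_i * q_i) = 0.2436 + 0.2464 + 0.1771 + 0.2211 + 0.1659 + 0.1971 + 0.2436 + 0.1659 = 1.6607
KR-20 = (k/(k-1)) * (1 - Sum(p_i*q_i) / Var_total)
= (8/7) * (1 - 1.6607/4.94)
= 1.1429 * 0.6638
KR-20 = 0.7587

0.7587


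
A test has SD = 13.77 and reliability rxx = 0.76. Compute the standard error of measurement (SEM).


SEM = SD * sqrt(1 - rxx)
SEM = 13.77 * sqrt(1 - 0.76)
SEM = 13.77 * sqrt(0.24) = 13.77 * 0.489898
SEM = 6.7459

6.7459


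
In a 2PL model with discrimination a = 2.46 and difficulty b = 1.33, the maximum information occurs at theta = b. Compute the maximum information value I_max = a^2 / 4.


For 2PL, max info at theta = b = 1.33
I_max = a^2 / 4 = 2.46^2 / 4
= 6.0516 / 4
I_max = 1.5129

1.5129


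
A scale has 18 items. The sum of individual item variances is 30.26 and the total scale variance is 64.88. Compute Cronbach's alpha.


alpha = (k/(k-1)) * (1 - sum(si^2)/s_total^2)
= (18/17) * (1 - 30.26/64.88)
alpha = 0.565

0.565


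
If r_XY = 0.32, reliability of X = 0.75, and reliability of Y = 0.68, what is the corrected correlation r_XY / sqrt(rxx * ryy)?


r_corrected = rxy / sqrt(rxx * ryy)
= 0.32 / sqrt(0.75 * 0.68)
= 0.32 / sqrt(0.51)
= 0.32 / 0.714143
r_corrected = 0.4481

0.4481


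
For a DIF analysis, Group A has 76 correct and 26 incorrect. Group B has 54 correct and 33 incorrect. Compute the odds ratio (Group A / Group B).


Odds_A = 76/26 = 2.9231
Odds_B = 54/33 = 1.6364
OR = Odds_A / Odds_B = 2.9231 / 1.6364
Exactly, OR = (76 * 33) / (26 * 54) = 2508 / 1404
OR = 1.7863

1.7863


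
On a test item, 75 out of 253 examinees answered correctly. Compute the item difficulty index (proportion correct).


Item difficulty p = number correct / total examinees
p = 75 / 253
p = 0.2964

0.2964


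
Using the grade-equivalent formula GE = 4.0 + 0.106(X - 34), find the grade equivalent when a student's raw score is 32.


raw - median = 32 - 34 = -2
slope * diff = 0.106 * -2 = -0.212
GE = 4.0 + -0.212
GE = 3.788

3.788


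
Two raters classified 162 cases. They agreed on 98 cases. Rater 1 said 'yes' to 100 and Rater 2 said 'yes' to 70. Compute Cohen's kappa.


P_o = 98/162 = 0.604938
P_e = (100*70 + 62*92) / 26244 = 0.484073
kappa = (P_o - P_e) / (1 - P_e)
kappa = (0.604938 - 0.484073) / (1 - 0.484073)
kappa = 0.2343

0.2343


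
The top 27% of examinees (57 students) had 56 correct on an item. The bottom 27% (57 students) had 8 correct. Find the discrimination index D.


p_upper = 56/57 = 0.9825
p_lower = 8/57 = 0.1404
D = 0.9825 - 0.1404 = 0.8421

0.8421


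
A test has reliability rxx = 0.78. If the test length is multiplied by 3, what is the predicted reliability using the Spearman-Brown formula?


r_new = (n * rxx) / (1 + (n-1) * rxx)
r_new = (3 * 0.78) / (1 + 2 * 0.78)
r_new = 2.34 / 2.56
r_new = 0.9141

0.9141


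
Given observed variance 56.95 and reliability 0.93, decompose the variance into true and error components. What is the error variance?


var_true = rxx * var_obs = 0.93 * 56.95 = 52.9635
var_error = var_obs - var_true
var_error = 56.95 - 52.9635
var_error = 3.9865

3.9865


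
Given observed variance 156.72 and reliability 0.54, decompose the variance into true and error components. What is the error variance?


var_true = rxx * var_obs = 0.54 * 156.72 = 84.6288
var_error = var_obs - var_true
var_error = 156.72 - 84.6288
var_error = 72.0912

72.0912


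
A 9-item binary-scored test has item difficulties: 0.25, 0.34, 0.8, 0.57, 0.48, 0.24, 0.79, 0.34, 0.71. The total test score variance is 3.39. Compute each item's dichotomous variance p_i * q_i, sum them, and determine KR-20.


For each item, compute p_i * q_i:
  Item 1: 0.25 * 0.75 = 0.1875
  Item 2: 0.34 * 0.66 = 0.2244
  Item 3: 0.8 * 0.2 = 0.16
  Item 4: 0.57 * 0.43 = 0.2451
  Item 5: 0.48 * 0.52 = 0.2496
  Item 6: 0.24 * 0.76 = 0.1824
  Item 7: 0.79 * 0.21 = 0.1659
  Item 8: 0.34 * 0.66 = 0.2244
  Item 9: 0.71 * 0.29 = 0.2059
Sum(p_i * q_i) = 0.1875 + 0.2244 + 0.16 + 0.2451 + 0.2496 + 0.1824 + 0.1659 + 0.2244 + 0.2059 = 1.8452
KR-20 = (k/(k-1)) * (1 - Sum(p_i*q_i) / Var_total)
= (9/8) * (1 - 1.8452/3.39)
= 1.125 * 0.4557
KR-20 = 0.5127

0.5127


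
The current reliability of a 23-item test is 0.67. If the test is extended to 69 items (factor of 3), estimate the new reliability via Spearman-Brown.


r_new = (n * rxx) / (1 + (n-1) * rxx)
r_new = (3 * 0.67) / (1 + 2 * 0.67)
r_new = 2.01 / 2.34
r_new = 0.859

0.859


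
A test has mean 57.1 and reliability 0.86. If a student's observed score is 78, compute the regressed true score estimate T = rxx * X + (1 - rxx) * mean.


T_est = rxx * X + (1 - rxx) * mean
T_est = 0.86 * 78 + 0.14 * 57.1
T_est = 67.08 + 7.994
T_est = 75.074

75.074


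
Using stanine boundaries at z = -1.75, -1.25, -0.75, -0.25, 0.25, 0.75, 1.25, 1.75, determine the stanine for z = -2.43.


Stanine boundaries: [-1.75, -1.25, -0.75, -0.25, 0.25, 0.75, 1.25, 1.75]
z = -2.43
Check each boundary:
  z < -1.75
  z < -1.25
  z < -0.75
  z < -0.25
  z < 0.25
  z < 0.75
  z < 1.25
  z < 1.75
Highest qualifying boundary gives stanine = 1

1


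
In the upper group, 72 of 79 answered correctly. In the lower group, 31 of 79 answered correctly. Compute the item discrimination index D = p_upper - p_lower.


p_upper = 72/79 = 0.9114
p_lower = 31/79 = 0.3924
D = 0.9114 - 0.3924 = 0.519

0.519


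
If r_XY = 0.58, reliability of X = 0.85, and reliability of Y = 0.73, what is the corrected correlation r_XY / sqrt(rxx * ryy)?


r_corrected = rxy / sqrt(rxx * ryy)
= 0.58 / sqrt(0.85 * 0.73)
= 0.58 / sqrt(0.6205)
= 0.58 / 0.787718
r_corrected = 0.7363

0.7363


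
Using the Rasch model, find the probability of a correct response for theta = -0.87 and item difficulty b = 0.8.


theta - b = -0.87 - 0.8 = -1.67
exp(-(theta - b)) = exp(1.67) = 5.3122
P = 1 / (1 + 5.3122)
P = 0.1584

0.1584


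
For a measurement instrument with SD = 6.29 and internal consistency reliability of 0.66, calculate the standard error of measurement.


SEM = SD * sqrt(1 - rxx)
SEM = 6.29 * sqrt(1 - 0.66)
SEM = 6.29 * sqrt(0.34) = 6.29 * 0.583095
SEM = 3.6677

3.6677


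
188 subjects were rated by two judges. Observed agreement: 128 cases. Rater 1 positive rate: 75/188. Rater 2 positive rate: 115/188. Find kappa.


P_o = 128/188 = 0.680851
P_e = (75*115 + 113*73) / 35344 = 0.477422
kappa = (P_o - P_e) / (1 - P_e)
kappa = (0.680851 - 0.477422) / (1 - 0.477422)
kappa = 0.3893

0.3893


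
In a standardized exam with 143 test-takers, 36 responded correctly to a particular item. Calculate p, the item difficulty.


Item difficulty p = number correct / total examinees
p = 36 / 143
p = 0.2517

0.2517


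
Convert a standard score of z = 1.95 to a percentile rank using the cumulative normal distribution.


CDF(z) = 0.5 * (1 + erf(z/sqrt(2)))
erf(1.3789) = 0.9488
CDF = 0.9744
Percentile rank = 0.9744 * 100 = 97.44

97.44


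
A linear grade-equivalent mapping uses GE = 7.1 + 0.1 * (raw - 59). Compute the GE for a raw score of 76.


raw - median = 76 - 59 = 17
slope * diff = 0.1 * 17 = 1.7
GE = 7.1 + 1.7
GE = 8.8

8.8


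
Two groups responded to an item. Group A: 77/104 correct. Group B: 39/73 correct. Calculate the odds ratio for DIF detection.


Odds_A = 77/27 = 2.8519
Odds_B = 39/34 = 1.1471
OR = Odds_A / Odds_B = 2.8519 / 1.1471
Exactly, OR = (77 * 34) / (27 * 39) = 2618 / 1053
OR = 2.4862

2.4862


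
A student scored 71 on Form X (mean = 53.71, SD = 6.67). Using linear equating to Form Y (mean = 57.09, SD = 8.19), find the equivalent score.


slope = SD_Y / SD_X = 8.19 / 6.67 ~ 1.2279
intercept = mean_Y - slope * mean_X = 57.09 - (8.19 / 6.67) * 53.71 ~ -8.8598
Y = slope * X + intercept. To avoid rounding drift from the rounded slope/intercept, evaluate the equivalent form Y = mean_Y + SD_Y * (X - mean_X) / SD_X at full precision:
Y = 57.09 + 8.19 * (71 - 53.71) / 6.67
Y = 57.09 + 8.19 * 17.29 / 6.67
Y = 57.09 + 141.6051 / 6.67
Y = 57.09 + 21.2301
Y = 78.3201

78.3201


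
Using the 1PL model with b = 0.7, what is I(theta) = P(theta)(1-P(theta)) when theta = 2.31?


P = 1/(1+exp(-(2.31-0.7))) = 0.8334
I = P*(1-P) = 0.8334 * 0.1666
I = 0.1388

0.1388


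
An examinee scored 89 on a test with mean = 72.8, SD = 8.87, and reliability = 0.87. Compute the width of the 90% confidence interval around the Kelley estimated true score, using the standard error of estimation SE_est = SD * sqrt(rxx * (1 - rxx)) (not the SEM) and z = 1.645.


True score estimate = 0.87*89 + 0.13*72.8 = 86.894
SE_est = SD * sqrt(rxx * (1 - rxx)) = 8.87 * sqrt(0.87 * 0.13) = 8.87 * sqrt(0.1131) = 2.983011
CI = T_est +/- z * SE_est, so width = 2 * z * SE_est = 2 * 1.645 * 2.983011
Width = 9.8141

9.8141


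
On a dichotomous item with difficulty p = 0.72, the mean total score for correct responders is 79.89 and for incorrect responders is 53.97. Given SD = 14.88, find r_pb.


q = 1 - p = 0.28
rpb = ((M1 - M0) / SD) * sqrt(p * q)
rpb = ((79.89 - 53.97) / 14.88) * sqrt(0.72 * 0.28)
rpb = 0.7821

0.7821


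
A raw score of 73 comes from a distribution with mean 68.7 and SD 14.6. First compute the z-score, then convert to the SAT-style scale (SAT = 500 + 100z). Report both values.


z = (X - mean) / SD = (73 - 68.7) / 14.6
z = 4.3 / 14.6
z = 0.2945
SAT-scale = SAT = 500 + 100z
Carry z at full precision (z = 4.3 / 14.6) into the conversion:
SAT-scale = 500 + 100 * (4.3 / 14.6) = 500 + 430 / 14.6
SAT-scale = 500 + 29.4521
SAT-scale = 529.4521

529.4521


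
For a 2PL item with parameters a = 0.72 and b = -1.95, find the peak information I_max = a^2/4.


For 2PL, max info at theta = b = -1.95
I_max = a^2 / 4 = 0.72^2 / 4
= 0.5184 / 4
I_max = 0.1296

0.1296


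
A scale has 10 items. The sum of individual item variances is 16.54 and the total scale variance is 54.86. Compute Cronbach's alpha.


alpha = (k/(k-1)) * (1 - sum(si^2)/s_total^2)
= (10/9) * (1 - 16.54/54.86)
alpha = 0.7761

0.7761


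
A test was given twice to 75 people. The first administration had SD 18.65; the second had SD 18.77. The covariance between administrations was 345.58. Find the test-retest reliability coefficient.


r = cov(X,Y) / (SD_X * SD_Y)
r = 345.58 / (18.65 * 18.77)
r = 345.58 / 350.0605
r = 0.9872

0.9872


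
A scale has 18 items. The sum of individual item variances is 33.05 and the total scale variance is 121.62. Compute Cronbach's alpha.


alpha = (k/(k-1)) * (1 - sum(si^2)/s_total^2)
= (18/17) * (1 - 33.05/121.62)
alpha = 0.7711

0.7711


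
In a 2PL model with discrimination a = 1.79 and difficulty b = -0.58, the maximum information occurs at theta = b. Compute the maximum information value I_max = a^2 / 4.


For 2PL, max info at theta = b = -0.58
I_max = a^2 / 4 = 1.79^2 / 4
= 3.2041 / 4
I_max = 0.801

0.801


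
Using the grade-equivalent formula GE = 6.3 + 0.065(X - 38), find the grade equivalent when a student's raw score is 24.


raw - median = 24 - 38 = -14
slope * diff = 0.065 * -14 = -0.91
GE = 6.3 + -0.91
GE = 5.39

5.39


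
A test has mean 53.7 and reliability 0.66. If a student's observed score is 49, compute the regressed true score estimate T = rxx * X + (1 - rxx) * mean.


T_est = rxx * X + (1 - rxx) * mean
T_est = 0.66 * 49 + 0.34 * 53.7
T_est = 32.34 + 18.258
T_est = 50.598

50.598


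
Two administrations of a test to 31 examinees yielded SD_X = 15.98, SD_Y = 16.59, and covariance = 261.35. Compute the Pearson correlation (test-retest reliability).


r = cov(X,Y) / (SD_X * SD_Y)
r = 261.35 / (15.98 * 16.59)
r = 261.35 / 265.1082
r = 0.9858

0.9858


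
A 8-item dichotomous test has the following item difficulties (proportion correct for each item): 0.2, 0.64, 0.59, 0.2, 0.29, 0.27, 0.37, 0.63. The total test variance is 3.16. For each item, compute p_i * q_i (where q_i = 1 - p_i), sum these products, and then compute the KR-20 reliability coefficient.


For each item, compute p_i * q_i:
  Item 1: 0.2 * 0.8 = 0.16
  Item 2: 0.64 * 0.36 = 0.2304
  Item 3: 0.59 * 0.41 = 0.2419
  Item 4: 0.2 * 0.8 = 0.16
  Item 5: 0.29 * 0.71 = 0.2059
  Item 6: 0.27 * 0.73 = 0.1971
  Item 7: 0.37 * 0.63 = 0.2331
  Item 8: 0.63 * 0.37 = 0.2331
Sum(p_i * q_i) = 0.16 + 0.2304 + 0.2419 + 0.16 + 0.2059 + 0.1971 + 0.2331 + 0.2331 = 1.6615
KR-20 = (k/(k-1)) * (1 - Sum(p_i*q_i) / Var_total)
= (8/7) * (1 - 1.6615/3.16)
= 1.1429 * 0.4742
KR-20 = 0.542

0.542


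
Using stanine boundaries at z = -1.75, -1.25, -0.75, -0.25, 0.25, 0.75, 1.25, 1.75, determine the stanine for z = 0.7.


Stanine boundaries: [-1.75, -1.25, -0.75, -0.25, 0.25, 0.75, 1.25, 1.75]
z = 0.7
Check each boundary:
  z >= -1.75 -> could be stanine 2
  z >= -1.25 -> could be stanine 3
  z >= -0.75 -> could be stanine 4
  z >= -0.25 -> could be stanine 5
  z >= 0.25 -> could be stanine 6
  z < 0.75
  z < 1.25
  z < 1.75
Highest qualifying boundary gives stanine = 6

6


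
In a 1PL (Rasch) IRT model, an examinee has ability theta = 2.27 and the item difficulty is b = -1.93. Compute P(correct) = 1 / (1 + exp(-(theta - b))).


theta - b = 2.27 - -1.93 = 4.2
exp(-(theta - b)) = exp(-4.2) = 0.015
P = 1 / (1 + 0.015)
P = 0.9852

0.9852


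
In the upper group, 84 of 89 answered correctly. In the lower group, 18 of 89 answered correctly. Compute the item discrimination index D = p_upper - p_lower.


p_upper = 84/89 = 0.9438
p_lower = 18/89 = 0.2022
D = 0.9438 - 0.2022 = 0.7416

0.7416


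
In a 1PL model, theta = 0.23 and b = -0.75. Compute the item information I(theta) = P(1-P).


P = 1/(1+exp(-(0.23--0.75))) = 0.7271
I = P*(1-P) = 0.7271 * 0.2729
I = 0.1984

0.1984


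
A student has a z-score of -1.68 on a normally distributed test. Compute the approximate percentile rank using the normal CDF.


CDF(z) = 0.5 * (1 + erf(z/sqrt(2)))
erf(-1.1879) = -0.907
CDF = 0.0465
Percentile rank = 0.0465 * 100 = 4.65

4.65


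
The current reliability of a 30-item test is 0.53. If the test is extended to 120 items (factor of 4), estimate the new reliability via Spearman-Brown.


r_new = (n * rxx) / (1 + (n-1) * rxx)
r_new = (4 * 0.53) / (1 + 3 * 0.53)
r_new = 2.12 / 2.59
r_new = 0.8185

0.8185


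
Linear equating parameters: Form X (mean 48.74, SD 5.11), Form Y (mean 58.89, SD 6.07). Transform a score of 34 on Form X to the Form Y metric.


slope = SD_Y / SD_X = 6.07 / 5.11 ~ 1.1879
intercept = mean_Y - slope * mean_X = 58.89 - (6.07 / 5.11) * 48.74 ~ 0.9934
Y = slope * X + intercept. To avoid rounding drift from the rounded slope/intercept, evaluate the equivalent form Y = mean_Y + SD_Y * (X - mean_X) / SD_X at full precision:
Y = 58.89 + 6.07 * (34 - 48.74) / 5.11
Y = 58.89 - 6.07 * 14.74 / 5.11
Y = 58.89 - 89.4718 / 5.11
Y = 58.89 - 17.5092
Y = 41.3808

41.3808


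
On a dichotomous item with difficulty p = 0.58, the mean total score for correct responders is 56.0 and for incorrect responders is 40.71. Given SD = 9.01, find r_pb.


q = 1 - p = 0.42
rpb = ((M1 - M0) / SD) * sqrt(p * q)
rpb = ((56.0 - 40.71) / 9.01) * sqrt(0.58 * 0.42)
rpb = 0.8376

0.8376


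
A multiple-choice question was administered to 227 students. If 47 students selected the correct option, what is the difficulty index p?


Item difficulty p = number correct / total examinees
p = 47 / 227
p = 0.207

0.207


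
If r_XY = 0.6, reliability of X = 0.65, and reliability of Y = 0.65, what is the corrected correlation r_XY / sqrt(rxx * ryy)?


r_corrected = rxy / sqrt(rxx * ryy)
= 0.6 / sqrt(0.65 * 0.65)
= 0.6 / sqrt(0.4225)
= 0.6 / 0.65
r_corrected = 0.9231

0.9231


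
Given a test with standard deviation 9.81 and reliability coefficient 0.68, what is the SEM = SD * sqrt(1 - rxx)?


SEM = SD * sqrt(1 - rxx)
SEM = 9.81 * sqrt(1 - 0.68)
SEM = 9.81 * sqrt(0.32) = 9.81 * 0.565685
SEM = 5.5494

5.5494


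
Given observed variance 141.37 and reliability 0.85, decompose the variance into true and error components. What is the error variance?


var_true = rxx * var_obs = 0.85 * 141.37 = 120.1645
var_error = var_obs - var_true
var_error = 141.37 - 120.1645
var_error = 21.2055

21.2055


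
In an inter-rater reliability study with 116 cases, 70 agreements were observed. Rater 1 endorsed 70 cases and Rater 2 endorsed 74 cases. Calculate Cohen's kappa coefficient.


P_o = 70/116 = 0.603448
P_e = (70*74 + 46*42) / 13456 = 0.528537
kappa = (P_o - P_e) / (1 - P_e)
kappa = (0.603448 - 0.528537) / (1 - 0.528537)
kappa = 0.1589

0.1589


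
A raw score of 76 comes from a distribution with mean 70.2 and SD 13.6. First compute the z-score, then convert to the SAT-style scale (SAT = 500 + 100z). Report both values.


z = (X - mean) / SD = (76 - 70.2) / 13.6
z = 5.8 / 13.6
z = 0.4265
SAT-scale = SAT = 500 + 100z
Carry z at full precision (z = 5.8 / 13.6) into the conversion:
SAT-scale = 500 + 100 * (5.8 / 13.6) = 500 + 580 / 13.6
SAT-scale = 500 + 42.6471
SAT-scale = 542.6471

542.6471


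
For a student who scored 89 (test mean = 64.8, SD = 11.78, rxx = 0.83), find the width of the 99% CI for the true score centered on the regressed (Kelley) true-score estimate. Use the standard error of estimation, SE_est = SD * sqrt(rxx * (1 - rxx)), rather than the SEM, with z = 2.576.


True score estimate = 0.83*89 + 0.17*64.8 = 84.886
SE_est = SD * sqrt(rxx * (1 - rxx)) = 11.78 * sqrt(0.83 * 0.17) = 11.78 * sqrt(0.1411) = 4.424954
CI = T_est +/- z * SE_est, so width = 2 * z * SE_est = 2 * 2.576 * 4.424954
Width = 22.7974

22.7974


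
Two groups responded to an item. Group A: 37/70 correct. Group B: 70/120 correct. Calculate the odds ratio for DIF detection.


Odds_A = 37/33 = 1.1212
Odds_B = 70/50 = 1.4
OR = Odds_A / Odds_B = 1.1212 / 1.4
Exactly, OR = (37 * 50) / (33 * 70) = 1850 / 2310
OR = 0.8009

0.8009


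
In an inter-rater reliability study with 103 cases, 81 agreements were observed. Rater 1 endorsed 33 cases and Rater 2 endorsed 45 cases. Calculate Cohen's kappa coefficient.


P_o = 81/103 = 0.786408
P_e = (33*45 + 70*58) / 10609 = 0.522669
kappa = (P_o - P_e) / (1 - P_e)
kappa = (0.786408 - 0.522669) / (1 - 0.522669)
kappa = 0.5525

0.5525


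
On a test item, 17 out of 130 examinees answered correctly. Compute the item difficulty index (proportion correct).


Item difficulty p = number correct / total examinees
p = 17 / 130
p = 0.1308

0.1308


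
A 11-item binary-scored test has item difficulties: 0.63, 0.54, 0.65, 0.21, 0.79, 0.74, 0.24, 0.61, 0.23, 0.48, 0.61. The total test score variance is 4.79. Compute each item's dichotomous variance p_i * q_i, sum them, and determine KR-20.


For each item, compute p_i * q_i:
  Item 1: 0.63 * 0.37 = 0.2331
  Item 2: 0.54 * 0.46 = 0.2484
  Item 3: 0.65 * 0.35 = 0.2275
  Item 4: 0.21 * 0.79 = 0.1659
  Item 5: 0.79 * 0.21 = 0.1659
  Item 6: 0.74 * 0.26 = 0.1924
  Item 7: 0.24 * 0.76 = 0.1824
  Item 8: 0.61 * 0.39 = 0.2379
  Item 9: 0.23 * 0.77 = 0.1771
  Item 10: 0.48 * 0.52 = 0.2496
  Item 11: 0.61 * 0.39 = 0.2379
Sum(p_i * q_i) = 0.2331 + 0.2484 + 0.2275 + 0.1659 + 0.1659 + 0.1924 + 0.1824 + 0.2379 + 0.1771 + 0.2496 + 0.2379 = 2.3181
KR-20 = (k/(k-1)) * (1 - Sum(p_i*q_i) / Var_total)
= (11/10) * (1 - 2.3181/4.79)
= 1.1 * 0.5161
KR-20 = 0.5677

0.5677


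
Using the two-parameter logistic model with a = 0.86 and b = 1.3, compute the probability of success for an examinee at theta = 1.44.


a*(theta - b) = 0.86 * (1.44 - 1.3) = 0.1204
exp(-0.1204) = 0.8866
P = 1 / (1 + 0.8866)
P = 0.5301

0.5301


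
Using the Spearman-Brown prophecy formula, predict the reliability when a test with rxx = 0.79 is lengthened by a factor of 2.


r_new = (n * rxx) / (1 + (n-1) * rxx)
r_new = (2 * 0.79) / (1 + 1 * 0.79)
r_new = 1.58 / 1.79
r_new = 0.8827

0.8827


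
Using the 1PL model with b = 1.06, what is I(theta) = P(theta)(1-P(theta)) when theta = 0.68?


P = 1/(1+exp(-(0.68-1.06))) = 0.4061
I = P*(1-P) = 0.4061 * 0.5939
I = 0.2412

0.2412


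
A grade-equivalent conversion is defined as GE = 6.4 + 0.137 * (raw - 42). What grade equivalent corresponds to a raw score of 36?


raw - median = 36 - 42 = -6
slope * diff = 0.137 * -6 = -0.822
GE = 6.4 + -0.822
GE = 5.578

5.578


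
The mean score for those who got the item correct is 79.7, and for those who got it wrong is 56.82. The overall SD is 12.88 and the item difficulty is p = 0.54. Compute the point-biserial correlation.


q = 1 - p = 0.46
rpb = ((M1 - M0) / SD) * sqrt(p * q)
rpb = ((79.7 - 56.82) / 12.88) * sqrt(0.54 * 0.46)
rpb = 0.8854

0.8854


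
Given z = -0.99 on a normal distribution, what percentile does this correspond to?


CDF(z) = 0.5 * (1 + erf(z/sqrt(2)))
erf(-0.7) = -0.6778
CDF = 0.1611
Percentile rank = 0.1611 * 100 = 16.11

16.11


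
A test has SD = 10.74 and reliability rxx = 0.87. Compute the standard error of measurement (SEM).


SEM = SD * sqrt(1 - rxx)
SEM = 10.74 * sqrt(1 - 0.87)
SEM = 10.74 * sqrt(0.13) = 10.74 * 0.360555
SEM = 3.8724

3.8724


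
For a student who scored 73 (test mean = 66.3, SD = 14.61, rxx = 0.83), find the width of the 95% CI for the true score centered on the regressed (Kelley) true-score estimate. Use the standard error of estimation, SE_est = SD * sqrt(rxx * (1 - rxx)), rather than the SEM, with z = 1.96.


True score estimate = 0.83*73 + 0.17*66.3 = 71.861
SE_est = SD * sqrt(rxx * (1 - rxx)) = 14.61 * sqrt(0.83 * 0.17) = 14.61 * sqrt(0.1411) = 5.487995
CI = T_est +/- z * SE_est, so width = 2 * z * SE_est = 2 * 1.96 * 5.487995
Width = 21.5129

21.5129


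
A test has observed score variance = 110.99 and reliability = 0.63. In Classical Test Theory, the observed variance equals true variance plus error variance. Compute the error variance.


var_true = rxx * var_obs = 0.63 * 110.99 = 69.9237
var_error = var_obs - var_true
var_error = 110.99 - 69.9237
var_error = 41.0663

41.0663


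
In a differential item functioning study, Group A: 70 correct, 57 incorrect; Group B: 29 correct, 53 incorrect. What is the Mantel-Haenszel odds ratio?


Odds_A = 70/57 = 1.2281
Odds_B = 29/53 = 0.5472
OR = Odds_A / Odds_B = 1.2281 / 0.5472
Exactly, OR = (70 * 53) / (57 * 29) = 3710 / 1653
OR = 2.2444

2.2444


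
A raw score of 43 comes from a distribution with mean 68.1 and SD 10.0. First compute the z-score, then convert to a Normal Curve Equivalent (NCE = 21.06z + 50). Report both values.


z = (X - mean) / SD = (43 - 68.1) / 10.0
z = -25.1 / 10.0
z = -2.51
NCE = NCE = 21.06z + 50
Carry z at full precision (z = -25.1 / 10.0) into the conversion:
NCE = 21.06 * (-25.1 / 10.0) + 50 = -528.606 / 10.0 + 50
NCE = -52.8606 + 50
NCE = -2.8606

-2.8606


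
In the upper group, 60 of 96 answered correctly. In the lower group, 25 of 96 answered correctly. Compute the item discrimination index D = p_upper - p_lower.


p_upper = 60/96 = 0.625
p_lower = 25/96 = 0.2604
D = 0.625 - 0.2604 = 0.3646

0.3646


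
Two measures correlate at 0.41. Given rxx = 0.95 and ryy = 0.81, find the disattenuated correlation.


r_corrected = rxy / sqrt(rxx * ryy)
= 0.41 / sqrt(0.95 * 0.81)
= 0.41 / sqrt(0.7695)
= 0.41 / 0.877211
r_corrected = 0.4674

0.4674


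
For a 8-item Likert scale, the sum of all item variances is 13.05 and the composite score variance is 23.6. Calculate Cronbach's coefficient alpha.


alpha = (k/(k-1)) * (1 - sum(si^2)/s_total^2)
= (8/7) * (1 - 13.05/23.6)
alpha = 0.5109

0.5109


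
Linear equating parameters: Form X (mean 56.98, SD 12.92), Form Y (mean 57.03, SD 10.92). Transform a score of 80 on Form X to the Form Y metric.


slope = SD_Y / SD_X = 10.92 / 12.92 ~ 0.8452
intercept = mean_Y - slope * mean_X = 57.03 - (10.92 / 12.92) * 56.98 ~ 8.8704
Y = slope * X + intercept. To avoid rounding drift from the rounded slope/intercept, evaluate the equivalent form Y = mean_Y + SD_Y * (X - mean_X) / SD_X at full precision:
Y = 57.03 + 10.92 * (80 - 56.98) / 12.92
Y = 57.03 + 10.92 * 23.02 / 12.92
Y = 57.03 + 251.3784 / 12.92
Y = 57.03 + 19.4565
Y = 76.4865

76.4865


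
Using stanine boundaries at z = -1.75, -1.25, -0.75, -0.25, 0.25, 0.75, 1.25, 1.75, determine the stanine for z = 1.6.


Stanine boundaries: [-1.75, -1.25, -0.75, -0.25, 0.25, 0.75, 1.25, 1.75]
z = 1.6
Check each boundary:
  z >= -1.75 -> could be stanine 2
  z >= -1.25 -> could be stanine 3
  z >= -0.75 -> could be stanine 4
  z >= -0.25 -> could be stanine 5
  z >= 0.25 -> could be stanine 6
  z >= 0.75 -> could be stanine 7
  z >= 1.25 -> could be stanine 8
  z < 1.75
Highest qualifying boundary gives stanine = 8

8


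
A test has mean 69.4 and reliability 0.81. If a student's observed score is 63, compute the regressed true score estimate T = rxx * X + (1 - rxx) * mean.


T_est = rxx * X + (1 - rxx) * mean
T_est = 0.81 * 63 + 0.19 * 69.4
T_est = 51.03 + 13.186
T_est = 64.216

64.216


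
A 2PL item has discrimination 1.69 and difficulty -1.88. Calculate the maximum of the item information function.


For 2PL, max info at theta = b = -1.88
I_max = a^2 / 4 = 1.69^2 / 4
= 2.8561 / 4
I_max = 0.714

0.714


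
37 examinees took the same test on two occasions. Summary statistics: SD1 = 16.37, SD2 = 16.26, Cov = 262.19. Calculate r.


r = cov(X,Y) / (SD_X * SD_Y)
r = 262.19 / (16.37 * 16.26)
r = 262.19 / 266.1762
r = 0.985

0.985


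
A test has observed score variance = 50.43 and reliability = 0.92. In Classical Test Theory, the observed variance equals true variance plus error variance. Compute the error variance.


var_true = rxx * var_obs = 0.92 * 50.43 = 46.3956
var_error = var_obs - var_true
var_error = 50.43 - 46.3956
var_error = 4.0344

4.0344


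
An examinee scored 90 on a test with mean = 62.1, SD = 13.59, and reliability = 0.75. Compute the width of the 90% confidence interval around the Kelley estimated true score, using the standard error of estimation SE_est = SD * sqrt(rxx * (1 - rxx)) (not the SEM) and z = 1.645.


True score estimate = 0.75*90 + 0.25*62.1 = 83.025
SE_est = SD * sqrt(rxx * (1 - rxx)) = 13.59 * sqrt(0.75 * 0.25) = 13.59 * sqrt(0.1875) = 5.884643
CI = T_est +/- z * SE_est, so width = 2 * z * SE_est = 2 * 1.645 * 5.884643
Width = 19.3605

19.3605


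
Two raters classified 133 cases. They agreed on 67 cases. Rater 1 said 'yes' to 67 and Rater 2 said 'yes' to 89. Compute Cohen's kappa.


P_o = 67/133 = 0.503759
P_e = (67*89 + 66*44) / 17689 = 0.501272
kappa = (P_o - P_e) / (1 - P_e)
kappa = (0.503759 - 0.501272) / (1 - 0.501272)
kappa = 0.005

0.005


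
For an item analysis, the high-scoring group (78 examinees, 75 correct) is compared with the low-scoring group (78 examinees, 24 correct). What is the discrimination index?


p_upper = 75/78 = 0.9615
p_lower = 24/78 = 0.3077
D = 0.9615 - 0.3077 = 0.6538

0.6538


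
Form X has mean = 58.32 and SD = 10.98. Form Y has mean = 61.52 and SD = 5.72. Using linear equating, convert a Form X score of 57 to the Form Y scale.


slope = SD_Y / SD_X = 5.72 / 10.98 ~ 0.5209
intercept = mean_Y - slope * mean_X = 61.52 - (5.72 / 10.98) * 58.32 ~ 31.1384
Y = slope * X + intercept. To avoid rounding drift from the rounded slope/intercept, evaluate the equivalent form Y = mean_Y + SD_Y * (X - mean_X) / SD_X at full precision:
Y = 61.52 + 5.72 * (57 - 58.32) / 10.98
Y = 61.52 - 5.72 * 1.32 / 10.98
Y = 61.52 - 7.5504 / 10.98
Y = 61.52 - 0.6877
Y = 60.8323

60.8323


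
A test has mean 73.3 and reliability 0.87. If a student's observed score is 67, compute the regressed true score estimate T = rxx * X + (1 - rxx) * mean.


T_est = rxx * X + (1 - rxx) * mean
T_est = 0.87 * 67 + 0.13 * 73.3
T_est = 58.29 + 9.529
T_est = 67.819

67.819


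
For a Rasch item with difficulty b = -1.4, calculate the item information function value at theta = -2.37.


P = 1/(1+exp(-(-2.37--1.4))) = 0.2749
I = P*(1-P) = 0.2749 * 0.7251
I = 0.1993

0.1993


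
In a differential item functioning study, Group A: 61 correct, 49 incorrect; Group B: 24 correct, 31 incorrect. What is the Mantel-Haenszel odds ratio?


Odds_A = 61/49 = 1.2449
Odds_B = 24/31 = 0.7742
OR = Odds_A / Odds_B = 1.2449 / 0.7742
Exactly, OR = (61 * 31) / (49 * 24) = 1891 / 1176
OR = 1.608

1.608


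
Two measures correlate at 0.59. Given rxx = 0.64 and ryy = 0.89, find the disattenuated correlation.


r_corrected = rxy / sqrt(rxx * ryy)
= 0.59 / sqrt(0.64 * 0.89)
= 0.59 / sqrt(0.5696)
= 0.59 / 0.754718
r_corrected = 0.7817

0.7817


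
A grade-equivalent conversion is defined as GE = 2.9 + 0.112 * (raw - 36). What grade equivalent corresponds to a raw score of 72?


raw - median = 72 - 36 = 36
slope * diff = 0.112 * 36 = 4.032
GE = 2.9 + 4.032
GE = 6.932

6.932


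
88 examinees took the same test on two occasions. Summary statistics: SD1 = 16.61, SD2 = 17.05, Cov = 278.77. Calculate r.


r = cov(X,Y) / (SD_X * SD_Y)
r = 278.77 / (16.61 * 17.05)
r = 278.77 / 283.2005
r = 0.9844

0.9844


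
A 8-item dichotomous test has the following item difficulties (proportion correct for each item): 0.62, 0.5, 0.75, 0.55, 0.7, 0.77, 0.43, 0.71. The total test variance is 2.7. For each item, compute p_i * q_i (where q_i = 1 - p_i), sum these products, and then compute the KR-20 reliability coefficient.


For each item, compute p_i * q_i:
  Item 1: 0.62 * 0.38 = 0.2356
  Item 2: 0.5 * 0.5 = 0.25
  Item 3: 0.75 * 0.25 = 0.1875
  Item 4: 0.55 * 0.45 = 0.2475
  Item 5: 0.7 * 0.3 = 0.21
  Item 6: 0.77 * 0.23 = 0.1771
  Item 7: 0.43 * 0.57 = 0.2451
  Item 8: 0.71 * 0.29 = 0.2059
Sum(p_i * q_i) = 0.2356 + 0.25 + 0.1875 + 0.2475 + 0.21 + 0.1771 + 0.2451 + 0.2059 = 1.7587
KR-20 = (k/(k-1)) * (1 - Sum(p_i*q_i) / Var_total)
= (8/7) * (1 - 1.7587/2.7)
= 1.1429 * 0.3486
KR-20 = 0.3984

0.3984


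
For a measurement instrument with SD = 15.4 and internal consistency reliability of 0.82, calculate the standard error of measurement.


SEM = SD * sqrt(1 - rxx)
SEM = 15.4 * sqrt(1 - 0.82)
SEM = 15.4 * sqrt(0.18) = 15.4 * 0.424264
SEM = 6.5337

6.5337


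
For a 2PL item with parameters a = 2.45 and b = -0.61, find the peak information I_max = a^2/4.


For 2PL, max info at theta = b = -0.61
I_max = a^2 / 4 = 2.45^2 / 4
= 6.0025 / 4
I_max = 1.5006

1.5006


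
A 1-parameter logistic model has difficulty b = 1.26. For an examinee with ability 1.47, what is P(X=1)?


theta - b = 1.47 - 1.26 = 0.21
exp(-(theta - b)) = exp(-0.21) = 0.8106
P = 1 / (1 + 0.8106)
P = 0.5523

0.5523


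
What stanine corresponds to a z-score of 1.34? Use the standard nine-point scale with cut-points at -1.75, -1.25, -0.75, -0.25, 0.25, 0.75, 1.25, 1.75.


Stanine boundaries: [-1.75, -1.25, -0.75, -0.25, 0.25, 0.75, 1.25, 1.75]
z = 1.34
Check each boundary:
  z >= -1.75 -> could be stanine 2
  z >= -1.25 -> could be stanine 3
  z >= -0.75 -> could be stanine 4
  z >= -0.25 -> could be stanine 5
  z >= 0.25 -> could be stanine 6
  z >= 0.75 -> could be stanine 7
  z >= 1.25 -> could be stanine 8
  z < 1.75
Highest qualifying boundary gives stanine = 8

8


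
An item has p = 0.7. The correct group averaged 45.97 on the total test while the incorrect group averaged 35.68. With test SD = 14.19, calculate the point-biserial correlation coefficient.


q = 1 - p = 0.3
rpb = ((M1 - M0) / SD) * sqrt(p * q)
rpb = ((45.97 - 35.68) / 14.19) * sqrt(0.7 * 0.3)
rpb = 0.3323

0.3323


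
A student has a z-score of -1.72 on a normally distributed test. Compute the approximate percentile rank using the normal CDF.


CDF(z) = 0.5 * (1 + erf(z/sqrt(2)))
erf(-1.2162) = -0.9146
CDF = 0.0427
Percentile rank = 0.0427 * 100 = 4.27

4.27


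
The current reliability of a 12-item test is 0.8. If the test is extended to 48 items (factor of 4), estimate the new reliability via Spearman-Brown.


r_new = (n * rxx) / (1 + (n-1) * rxx)
r_new = (4 * 0.8) / (1 + 3 * 0.8)
r_new = 3.2 / 3.4
r_new = 0.9412

0.9412


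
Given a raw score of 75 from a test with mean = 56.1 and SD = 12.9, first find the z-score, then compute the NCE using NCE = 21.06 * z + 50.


z = (X - mean) / SD = (75 - 56.1) / 12.9
z = 18.9 / 12.9
z = 1.4651
NCE = NCE = 21.06z + 50
Carry z at full precision (z = 18.9 / 12.9) into the conversion:
NCE = 21.06 * (18.9 / 12.9) + 50 = 398.034 / 12.9 + 50
NCE = 30.8553 + 50
NCE = 80.8553

80.8553


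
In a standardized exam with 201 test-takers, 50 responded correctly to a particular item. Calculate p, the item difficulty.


Item difficulty p = number correct / total examinees
p = 50 / 201
p = 0.2488

0.2488


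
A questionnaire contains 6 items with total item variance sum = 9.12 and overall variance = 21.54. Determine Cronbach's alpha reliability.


alpha = (k/(k-1)) * (1 - sum(si^2)/s_total^2)
= (6/5) * (1 - 9.12/21.54)
alpha = 0.6919

0.6919


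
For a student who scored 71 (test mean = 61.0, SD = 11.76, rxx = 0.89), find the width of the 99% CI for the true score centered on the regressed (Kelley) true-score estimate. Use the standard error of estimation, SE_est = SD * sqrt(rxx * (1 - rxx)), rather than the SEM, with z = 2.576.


True score estimate = 0.89*71 + 0.11*61.0 = 69.9
SE_est = SD * sqrt(rxx * (1 - rxx)) = 11.76 * sqrt(0.89 * 0.11) = 11.76 * sqrt(0.0979) = 3.679584
CI = T_est +/- z * SE_est, so width = 2 * z * SE_est = 2 * 2.576 * 3.679584
Width = 18.9572

18.9572


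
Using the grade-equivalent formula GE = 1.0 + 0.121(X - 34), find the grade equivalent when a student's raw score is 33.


raw - median = 33 - 34 = -1
slope * diff = 0.121 * -1 = -0.121
GE = 1.0 + -0.121
GE = 0.879

0.879


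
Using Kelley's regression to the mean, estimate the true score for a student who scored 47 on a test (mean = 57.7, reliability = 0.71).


T_est = rxx * X + (1 - rxx) * mean
T_est = 0.71 * 47 + 0.29 * 57.7
T_est = 33.37 + 16.733
T_est = 50.103

50.103


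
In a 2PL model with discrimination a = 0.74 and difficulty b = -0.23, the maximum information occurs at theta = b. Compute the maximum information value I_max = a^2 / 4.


For 2PL, max info at theta = b = -0.23
I_max = a^2 / 4 = 0.74^2 / 4
= 0.5476 / 4
I_max = 0.1369

0.1369


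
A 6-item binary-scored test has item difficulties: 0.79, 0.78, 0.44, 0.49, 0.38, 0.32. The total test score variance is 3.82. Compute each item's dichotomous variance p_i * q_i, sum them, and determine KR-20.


For each item, compute p_i * q_i:
  Item 1: 0.79 * 0.21 = 0.1659
  Item 2: 0.78 * 0.22 = 0.1716
  Item 3: 0.44 * 0.56 = 0.2464
  Item 4: 0.49 * 0.51 = 0.2499
  Item 5: 0.38 * 0.62 = 0.2356
  Item 6: 0.32 * 0.68 = 0.2176
Sum(p_i * q_i) = 0.1659 + 0.1716 + 0.2464 + 0.2499 + 0.2356 + 0.2176 = 1.287
KR-20 = (k/(k-1)) * (1 - Sum(p_i*q_i) / Var_total)
= (6/5) * (1 - 1.287/3.82)
= 1.2 * 0.6631
KR-20 = 0.7957

0.7957


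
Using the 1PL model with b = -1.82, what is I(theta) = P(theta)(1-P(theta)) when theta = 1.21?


P = 1/(1+exp(-(1.21--1.82))) = 0.9539
I = P*(1-P) = 0.9539 * 0.0461
I = 0.044

0.044


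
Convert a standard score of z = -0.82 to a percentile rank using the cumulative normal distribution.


CDF(z) = 0.5 * (1 + erf(z/sqrt(2)))
erf(-0.5798) = -0.5878
CDF = 0.2061
Percentile rank = 0.2061 * 100 = 20.61

20.61


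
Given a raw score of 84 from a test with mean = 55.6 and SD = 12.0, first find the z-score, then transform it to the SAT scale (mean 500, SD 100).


z = (X - mean) / SD = (84 - 55.6) / 12.0
z = 28.4 / 12.0
z = 2.3667
SAT-scale = SAT = 500 + 100z
Carry z at full precision (z = 28.4 / 12.0) into the conversion:
SAT-scale = 500 + 100 * (28.4 / 12.0) = 500 + 2840 / 12.0
SAT-scale = 500 + 236.6667
SAT-scale = 736.6667

736.6667


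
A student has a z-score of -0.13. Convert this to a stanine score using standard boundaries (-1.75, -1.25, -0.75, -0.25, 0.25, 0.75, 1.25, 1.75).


Stanine boundaries: [-1.75, -1.25, -0.75, -0.25, 0.25, 0.75, 1.25, 1.75]
z = -0.13
Check each boundary:
  z >= -1.75 -> could be stanine 2
  z >= -1.25 -> could be stanine 3
  z >= -0.75 -> could be stanine 4
  z >= -0.25 -> could be stanine 5
  z < 0.25
  z < 0.75
  z < 1.25
  z < 1.75
Highest qualifying boundary gives stanine = 5

5


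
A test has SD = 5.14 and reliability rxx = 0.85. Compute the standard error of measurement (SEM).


SEM = SD * sqrt(1 - rxx)
SEM = 5.14 * sqrt(1 - 0.85)
SEM = 5.14 * sqrt(0.15) = 5.14 * 0.387298
SEM = 1.9907

1.9907


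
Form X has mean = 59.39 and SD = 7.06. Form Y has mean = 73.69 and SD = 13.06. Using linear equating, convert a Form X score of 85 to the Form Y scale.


slope = SD_Y / SD_X = 13.06 / 7.06 ~ 1.8499
intercept = mean_Y - slope * mean_X = 73.69 - (13.06 / 7.06) * 59.39 ~ -36.1731
Y = slope * X + intercept. To avoid rounding drift from the rounded slope/intercept, evaluate the equivalent form Y = mean_Y + SD_Y * (X - mean_X) / SD_X at full precision:
Y = 73.69 + 13.06 * (85 - 59.39) / 7.06
Y = 73.69 + 13.06 * 25.61 / 7.06
Y = 73.69 + 334.4666 / 7.06
Y = 73.69 + 47.3749
Y = 121.0649

121.0649


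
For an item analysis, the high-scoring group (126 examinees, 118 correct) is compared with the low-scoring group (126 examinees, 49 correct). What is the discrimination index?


p_upper = 118/126 = 0.9365
p_lower = 49/126 = 0.3889
D = 0.9365 - 0.3889 = 0.5476

0.5476


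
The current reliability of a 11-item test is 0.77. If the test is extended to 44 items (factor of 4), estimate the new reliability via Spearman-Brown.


r_new = (n * rxx) / (1 + (n-1) * rxx)
r_new = (4 * 0.77) / (1 + 3 * 0.77)
r_new = 3.08 / 3.31
r_new = 0.9305

0.9305


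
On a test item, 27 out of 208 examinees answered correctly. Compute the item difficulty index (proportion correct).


Item difficulty p = number correct / total examinees
p = 27 / 208
p = 0.1298

0.1298


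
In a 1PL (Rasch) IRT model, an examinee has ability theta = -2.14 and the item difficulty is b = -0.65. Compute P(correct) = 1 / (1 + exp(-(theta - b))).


theta - b = -2.14 - -0.65 = -1.49
exp(-(theta - b)) = exp(1.49) = 4.4371
P = 1 / (1 + 4.4371)
P = 0.1839

0.1839


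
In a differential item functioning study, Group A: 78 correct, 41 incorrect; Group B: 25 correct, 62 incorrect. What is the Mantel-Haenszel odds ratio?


Odds_A = 78/41 = 1.9024
Odds_B = 25/62 = 0.4032
OR = Odds_A / Odds_B = 1.9024 / 0.4032
Exactly, OR = (78 * 62) / (41 * 25) = 4836 / 1025
OR = 4.718

4.718


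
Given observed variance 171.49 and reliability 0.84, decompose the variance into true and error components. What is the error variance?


var_true = rxx * var_obs = 0.84 * 171.49 = 144.0516
var_error = var_obs - var_true
var_error = 171.49 - 144.0516
var_error = 27.4384

27.4384
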